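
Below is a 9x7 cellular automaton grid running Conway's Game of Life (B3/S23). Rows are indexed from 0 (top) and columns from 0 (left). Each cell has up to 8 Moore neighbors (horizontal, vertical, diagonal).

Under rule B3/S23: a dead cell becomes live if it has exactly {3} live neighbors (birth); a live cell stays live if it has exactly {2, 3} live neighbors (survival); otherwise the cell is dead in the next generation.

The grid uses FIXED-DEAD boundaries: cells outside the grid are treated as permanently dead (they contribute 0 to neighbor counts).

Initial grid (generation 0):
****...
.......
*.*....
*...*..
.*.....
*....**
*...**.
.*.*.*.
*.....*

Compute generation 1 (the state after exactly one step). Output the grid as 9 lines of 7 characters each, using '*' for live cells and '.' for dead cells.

Simulating step by step:
Generation 0 (given above): 20 live cells
Generation 1: 20 live cells
(generation 1 grid is the final answer)

Answer: .**....
*..*...
.*.....
*......
**...*.
**..***
**.....
**...**
.......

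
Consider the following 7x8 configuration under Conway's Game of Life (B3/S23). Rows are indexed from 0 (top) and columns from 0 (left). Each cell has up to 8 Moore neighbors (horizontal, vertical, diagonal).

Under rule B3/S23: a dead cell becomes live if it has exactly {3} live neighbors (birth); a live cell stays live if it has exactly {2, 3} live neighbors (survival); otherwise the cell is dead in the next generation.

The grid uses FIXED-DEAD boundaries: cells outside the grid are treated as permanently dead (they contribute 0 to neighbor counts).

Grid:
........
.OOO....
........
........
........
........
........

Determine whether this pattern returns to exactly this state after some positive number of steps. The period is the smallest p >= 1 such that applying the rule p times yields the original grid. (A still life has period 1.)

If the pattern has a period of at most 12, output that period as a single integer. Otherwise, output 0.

Answer: 2

Derivation:
Simulating and comparing each generation to the original:
Gen 0 (original, given above): 3 live cells
Gen 1: 3 live cells, differs from original
Gen 2: 3 live cells, MATCHES original -> period = 2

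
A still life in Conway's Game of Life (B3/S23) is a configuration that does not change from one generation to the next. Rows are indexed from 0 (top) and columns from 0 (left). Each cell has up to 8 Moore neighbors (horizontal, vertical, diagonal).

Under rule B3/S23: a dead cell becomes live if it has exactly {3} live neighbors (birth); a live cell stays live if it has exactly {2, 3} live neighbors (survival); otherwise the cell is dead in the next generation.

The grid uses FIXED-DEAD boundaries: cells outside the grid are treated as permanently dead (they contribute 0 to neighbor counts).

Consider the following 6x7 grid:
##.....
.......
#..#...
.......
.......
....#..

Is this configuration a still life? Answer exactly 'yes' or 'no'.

Answer: no

Derivation:
Compute generation 1 and compare to generation 0 (given above):
Generation 1:
.......
##.....
.......
.......
.......
.......
Cell (0,0) differs: gen0=1 vs gen1=0 -> NOT a still life.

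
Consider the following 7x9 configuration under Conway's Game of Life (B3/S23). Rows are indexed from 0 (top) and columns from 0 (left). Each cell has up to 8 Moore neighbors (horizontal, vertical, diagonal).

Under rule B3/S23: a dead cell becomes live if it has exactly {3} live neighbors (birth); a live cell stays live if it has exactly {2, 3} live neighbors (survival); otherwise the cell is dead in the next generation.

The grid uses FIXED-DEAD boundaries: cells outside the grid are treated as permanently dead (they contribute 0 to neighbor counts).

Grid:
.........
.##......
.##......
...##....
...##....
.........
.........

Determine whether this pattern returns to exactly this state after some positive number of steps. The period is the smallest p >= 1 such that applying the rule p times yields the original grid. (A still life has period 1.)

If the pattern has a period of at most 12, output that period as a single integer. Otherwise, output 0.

Answer: 2

Derivation:
Simulating and comparing each generation to the original:
Gen 0 (original, given above): 8 live cells
Gen 1: 6 live cells, differs from original
Gen 2: 8 live cells, MATCHES original -> period = 2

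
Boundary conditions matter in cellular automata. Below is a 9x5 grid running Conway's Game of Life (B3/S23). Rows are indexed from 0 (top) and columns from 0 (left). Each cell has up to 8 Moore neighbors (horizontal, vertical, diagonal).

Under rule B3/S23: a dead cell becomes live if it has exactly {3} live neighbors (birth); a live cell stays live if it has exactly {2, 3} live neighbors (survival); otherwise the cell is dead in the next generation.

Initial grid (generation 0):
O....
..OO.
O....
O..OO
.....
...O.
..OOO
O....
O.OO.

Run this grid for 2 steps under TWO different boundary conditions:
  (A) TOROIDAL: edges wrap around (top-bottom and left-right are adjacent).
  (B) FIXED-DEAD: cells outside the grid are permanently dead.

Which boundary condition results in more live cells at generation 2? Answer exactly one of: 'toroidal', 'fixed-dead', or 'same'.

Under TOROIDAL boundary, generation 2:
O....
.OO..
..OO.
O.OOO
O.O..
.....
OOO..
OO.O.
.....
Population = 17

Under FIXED-DEAD boundary, generation 2:
.....
.OO..
.OO..
..O.O
..O.O
.....
..O..
..O.O
.....
Population = 11

Comparison: toroidal=17, fixed-dead=11 -> toroidal

Answer: toroidal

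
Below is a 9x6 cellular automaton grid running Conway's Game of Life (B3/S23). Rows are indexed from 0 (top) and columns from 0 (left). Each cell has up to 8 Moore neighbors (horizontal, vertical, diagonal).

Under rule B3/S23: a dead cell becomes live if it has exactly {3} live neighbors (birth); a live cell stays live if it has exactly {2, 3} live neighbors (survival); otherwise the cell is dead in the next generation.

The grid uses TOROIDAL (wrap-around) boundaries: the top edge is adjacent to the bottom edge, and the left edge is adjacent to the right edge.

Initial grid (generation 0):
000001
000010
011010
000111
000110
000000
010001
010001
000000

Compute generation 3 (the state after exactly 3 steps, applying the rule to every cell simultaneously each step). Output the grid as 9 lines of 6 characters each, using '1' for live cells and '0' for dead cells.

Simulating step by step:
Generation 0 (given above): 14 live cells
Generation 1: 9 live cells
000000
000111
001000
000001
000101
000010
000000
000000
100000
Generation 2: 9 live cells
000011
000110
000101
000010
000001
000010
000000
000000
000000
Generation 3: 10 live cells
(generation 3 grid is the final answer)

Answer: 000111
000100
000101
000011
000011
000000
000000
000000
000000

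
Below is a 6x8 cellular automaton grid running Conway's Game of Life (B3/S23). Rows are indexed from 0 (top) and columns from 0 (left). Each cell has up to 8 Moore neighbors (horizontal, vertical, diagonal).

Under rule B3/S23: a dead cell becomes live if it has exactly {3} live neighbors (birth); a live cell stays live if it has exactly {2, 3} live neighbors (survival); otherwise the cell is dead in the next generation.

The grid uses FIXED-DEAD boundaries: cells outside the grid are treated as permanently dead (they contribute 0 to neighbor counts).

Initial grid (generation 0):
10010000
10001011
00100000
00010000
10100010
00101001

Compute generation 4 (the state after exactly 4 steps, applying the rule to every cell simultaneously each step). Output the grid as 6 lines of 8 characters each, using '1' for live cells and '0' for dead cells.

Simulating step by step:
Generation 0 (given above): 14 live cells
Generation 1: 10 live cells
00000000
01010000
00010000
01110000
01100000
01010000
Generation 2: 8 live cells
00000000
00100000
01011000
01010000
10000000
01000000
Generation 3: 12 live cells
00000000
00110000
01011000
11011000
11100000
00000000
Generation 4: 10 live cells
(generation 4 grid is the final answer)

Answer: 00000000
00111000
11000000
00001000
10110000
01000000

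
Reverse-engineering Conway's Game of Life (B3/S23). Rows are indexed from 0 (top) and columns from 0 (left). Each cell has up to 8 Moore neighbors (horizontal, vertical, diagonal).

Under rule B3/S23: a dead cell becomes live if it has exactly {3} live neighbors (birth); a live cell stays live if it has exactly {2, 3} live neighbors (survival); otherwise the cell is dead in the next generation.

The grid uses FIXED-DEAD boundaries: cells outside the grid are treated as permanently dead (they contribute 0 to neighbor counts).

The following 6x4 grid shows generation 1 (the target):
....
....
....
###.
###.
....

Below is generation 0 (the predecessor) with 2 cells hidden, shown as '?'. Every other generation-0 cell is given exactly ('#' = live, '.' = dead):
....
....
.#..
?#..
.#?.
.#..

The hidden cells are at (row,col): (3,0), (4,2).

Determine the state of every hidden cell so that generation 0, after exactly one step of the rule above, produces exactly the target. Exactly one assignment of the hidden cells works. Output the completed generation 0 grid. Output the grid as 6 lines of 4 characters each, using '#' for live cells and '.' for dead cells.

Hidden generation-0 cells (in order): (3,0), (4,2).
A hidden cell only influences target cells in its own 3x3 neighborhood. Try each of the 2^2 = 4 assignments, step the completed generation 0 forward once under B3/S23, and compare with the target:
  (3,0)=. (4,2)=. -> step reproduces the target at every cell -> ACCEPT
  (3,0)=. (4,2)=# -> step gives (3,2)='.' but target has '#' -> reject
  (3,0)=# (4,2)=. -> step gives (2,0)='#' but target has '.' -> reject
  (3,0)=# (4,2)=# -> step gives (2,0)='#' but target has '.' -> reject
Unique solution: (3,0)=dead, (4,2)=dead.
Check: live-neighbor counts of every cell in the completed generation 0:
0000
1110
2120
3230
3230
2120
Applying B3/S23 to generation 0 with these counts gives:
....
....
....
###.
###.
....
which matches the target exactly.

Answer: ....
....
.#..
.#..
.#..
.#..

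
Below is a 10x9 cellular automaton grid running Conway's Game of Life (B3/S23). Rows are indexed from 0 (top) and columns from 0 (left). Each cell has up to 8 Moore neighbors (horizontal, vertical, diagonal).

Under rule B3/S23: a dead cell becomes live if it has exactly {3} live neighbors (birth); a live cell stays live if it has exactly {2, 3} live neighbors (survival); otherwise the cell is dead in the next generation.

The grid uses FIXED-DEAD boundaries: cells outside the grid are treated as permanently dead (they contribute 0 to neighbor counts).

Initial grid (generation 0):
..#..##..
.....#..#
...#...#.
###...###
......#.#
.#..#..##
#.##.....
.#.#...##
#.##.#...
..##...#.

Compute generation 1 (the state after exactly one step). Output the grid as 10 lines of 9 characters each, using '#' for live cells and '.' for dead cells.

Simulating step by step:
Generation 0 (given above): 33 live cells
Generation 1: 31 live cells
(generation 1 grid is the final answer)

Answer: .....##..
....##.#.
.##......
.##...#.#
#.#..##..
.###...##
#..##....
#........
......###
.####....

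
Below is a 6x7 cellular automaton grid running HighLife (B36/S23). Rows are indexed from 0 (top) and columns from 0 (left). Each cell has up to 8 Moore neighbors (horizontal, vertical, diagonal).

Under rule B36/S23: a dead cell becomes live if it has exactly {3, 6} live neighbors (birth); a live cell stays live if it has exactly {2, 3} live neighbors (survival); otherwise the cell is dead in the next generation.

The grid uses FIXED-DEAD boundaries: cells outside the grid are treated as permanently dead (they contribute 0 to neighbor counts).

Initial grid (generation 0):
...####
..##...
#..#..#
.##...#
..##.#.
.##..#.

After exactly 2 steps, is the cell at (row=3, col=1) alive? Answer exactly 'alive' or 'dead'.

Answer: dead

Derivation:
Simulating step by step:
Generation 0 (given above): 18 live cells
Generation 1: 19 live cells
..####.
..#...#
...#...
.#..###
...####
.####..
Generation 2: 15 live cells
..####.
..#..#.
..###.#
..#...#
.#....#
..#....

Cell (3,1) at generation 2: 0 -> dead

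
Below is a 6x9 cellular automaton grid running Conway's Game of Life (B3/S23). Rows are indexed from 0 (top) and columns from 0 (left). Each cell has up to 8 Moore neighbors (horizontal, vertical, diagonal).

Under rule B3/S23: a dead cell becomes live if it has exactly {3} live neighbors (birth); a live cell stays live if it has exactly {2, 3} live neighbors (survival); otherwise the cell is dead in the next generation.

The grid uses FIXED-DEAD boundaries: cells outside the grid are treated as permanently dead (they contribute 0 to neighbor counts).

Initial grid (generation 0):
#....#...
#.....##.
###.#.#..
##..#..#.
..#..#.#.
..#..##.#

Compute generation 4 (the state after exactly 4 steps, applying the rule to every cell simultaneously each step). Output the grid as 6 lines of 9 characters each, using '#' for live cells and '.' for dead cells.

Simulating step by step:
Generation 0 (given above): 21 live cells
Generation 1: 19 live cells
......#..
#.....##.
..##..#..
#...#..#.
..####.##
.....###.
Generation 2: 18 live cells
......##.
.....###.
.#.#.##..
.#.....##
...#....#
...#.#.##
Generation 3: 17 live cells
.....#.#.
....#....
..#.##..#
....#.###
..#.#.#..
....#..##
Generation 4: 14 live cells
(generation 4 grid is the final answer)

Answer: .........
...##.#..
....#.#.#
....#.#.#
....#.#..
...#.#.#.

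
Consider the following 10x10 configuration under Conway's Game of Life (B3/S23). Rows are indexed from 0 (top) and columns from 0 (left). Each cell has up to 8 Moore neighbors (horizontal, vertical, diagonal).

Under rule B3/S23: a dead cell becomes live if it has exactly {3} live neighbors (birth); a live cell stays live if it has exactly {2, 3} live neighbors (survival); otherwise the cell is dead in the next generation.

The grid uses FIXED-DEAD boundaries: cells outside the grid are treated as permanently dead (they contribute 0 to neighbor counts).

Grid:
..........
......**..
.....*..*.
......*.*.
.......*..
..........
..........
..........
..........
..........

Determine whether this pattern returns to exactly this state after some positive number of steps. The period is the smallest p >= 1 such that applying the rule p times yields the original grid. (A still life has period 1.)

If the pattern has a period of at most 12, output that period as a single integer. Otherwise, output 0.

Simulating and comparing each generation to the original:
Gen 0 (original, given above): 7 live cells
Gen 1: 7 live cells, MATCHES original -> period = 1

Answer: 1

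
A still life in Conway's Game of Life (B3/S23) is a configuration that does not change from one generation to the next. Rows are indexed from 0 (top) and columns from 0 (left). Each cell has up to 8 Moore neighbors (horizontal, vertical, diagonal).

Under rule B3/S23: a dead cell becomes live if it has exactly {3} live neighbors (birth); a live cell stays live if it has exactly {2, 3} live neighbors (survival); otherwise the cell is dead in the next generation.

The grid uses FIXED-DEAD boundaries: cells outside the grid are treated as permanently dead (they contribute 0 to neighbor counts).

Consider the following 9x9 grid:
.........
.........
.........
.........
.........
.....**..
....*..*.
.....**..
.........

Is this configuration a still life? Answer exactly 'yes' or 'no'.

Answer: yes

Derivation:
Compute generation 1 and compare to generation 0 (given above):
Generation 1:
.........
.........
.........
.........
.........
.....**..
....*..*.
.....**..
.........
The grids are IDENTICAL -> still life.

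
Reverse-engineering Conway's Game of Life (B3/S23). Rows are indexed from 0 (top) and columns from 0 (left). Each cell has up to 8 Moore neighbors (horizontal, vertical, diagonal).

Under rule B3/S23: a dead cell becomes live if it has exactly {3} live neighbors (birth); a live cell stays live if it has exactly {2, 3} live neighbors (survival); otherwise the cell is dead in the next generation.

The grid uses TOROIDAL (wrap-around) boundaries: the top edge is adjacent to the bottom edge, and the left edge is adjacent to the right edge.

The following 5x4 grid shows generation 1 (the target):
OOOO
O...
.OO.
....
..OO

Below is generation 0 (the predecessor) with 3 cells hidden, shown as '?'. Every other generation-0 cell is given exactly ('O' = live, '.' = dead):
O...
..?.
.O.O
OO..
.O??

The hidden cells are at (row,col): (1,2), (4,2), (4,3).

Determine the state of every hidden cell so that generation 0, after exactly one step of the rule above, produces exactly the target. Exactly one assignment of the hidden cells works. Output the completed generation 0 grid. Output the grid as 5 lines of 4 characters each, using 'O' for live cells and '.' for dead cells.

Hidden generation-0 cells (in order): (1,2), (4,2), (4,3).
A hidden cell only influences target cells in its own 3x3 neighborhood. Try each of the 2^3 = 8 assignments, step the completed generation 0 forward once under B3/S23, and compare with the target:
  (1,2)=. (4,2)=. (4,3)=. -> step gives (0,0)='.' but target has 'O' -> reject
  (1,2)=. (4,2)=. (4,3)=O -> step gives (0,1)='.' but target has 'O' -> reject
  (1,2)=. (4,2)=O (4,3)=. -> step gives (0,0)='.' but target has 'O' -> reject
  (1,2)=. (4,2)=O (4,3)=O -> step reproduces the target at every cell -> ACCEPT
  (1,2)=O (4,2)=. (4,3)=. -> step gives (0,0)='.' but target has 'O' -> reject
  (1,2)=O (4,2)=. (4,3)=O -> step gives (1,1)='O' but target has '.' -> reject
  (1,2)=O (4,2)=O (4,3)=. -> step gives (0,0)='.' but target has 'O' -> reject
  (1,2)=O (4,2)=O (4,3)=O -> step gives (0,1)='.' but target has 'O' -> reject
Unique solution: (1,2)=dead, (4,2)=live, (4,3)=live.
Check: live-neighbor counts of every cell in the completed generation 0:
2333
3222
4231
5464
5433
Applying B3/S23 to generation 0 with these counts gives:
OOOO
O...
.OO.
....
..OO
which matches the target exactly.

Answer: O...
....
.O.O
OO..
.OOO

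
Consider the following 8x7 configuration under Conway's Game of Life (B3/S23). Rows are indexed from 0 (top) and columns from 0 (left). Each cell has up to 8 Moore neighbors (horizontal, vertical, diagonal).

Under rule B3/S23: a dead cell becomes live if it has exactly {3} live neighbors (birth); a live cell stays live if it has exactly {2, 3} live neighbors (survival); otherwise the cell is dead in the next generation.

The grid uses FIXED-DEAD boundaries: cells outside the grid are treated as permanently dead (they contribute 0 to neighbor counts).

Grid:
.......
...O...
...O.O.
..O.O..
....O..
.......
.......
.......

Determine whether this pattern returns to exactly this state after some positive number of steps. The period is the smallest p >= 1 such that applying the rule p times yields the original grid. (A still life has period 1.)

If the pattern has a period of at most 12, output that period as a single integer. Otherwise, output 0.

Answer: 2

Derivation:
Simulating and comparing each generation to the original:
Gen 0 (original, given above): 6 live cells
Gen 1: 6 live cells, differs from original
Gen 2: 6 live cells, MATCHES original -> period = 2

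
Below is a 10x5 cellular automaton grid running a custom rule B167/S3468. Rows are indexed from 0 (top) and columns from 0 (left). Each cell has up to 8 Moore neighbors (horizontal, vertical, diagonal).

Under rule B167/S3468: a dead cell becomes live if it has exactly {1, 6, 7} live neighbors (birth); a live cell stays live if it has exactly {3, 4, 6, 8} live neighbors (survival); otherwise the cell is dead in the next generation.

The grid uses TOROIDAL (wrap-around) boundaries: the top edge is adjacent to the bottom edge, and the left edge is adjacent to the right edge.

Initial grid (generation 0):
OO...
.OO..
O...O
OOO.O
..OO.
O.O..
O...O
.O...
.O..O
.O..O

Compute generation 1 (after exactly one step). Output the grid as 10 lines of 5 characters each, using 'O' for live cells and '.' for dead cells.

Answer: OO...
.O...
.O..O
OOO.O
.OOO.
.....
O....
.....
.....
OO...

Derivation:
Simulating step by step:
Generation 0 (given above): 21 live cells
Generation 1: 15 live cells
(generation 1 grid is the final answer)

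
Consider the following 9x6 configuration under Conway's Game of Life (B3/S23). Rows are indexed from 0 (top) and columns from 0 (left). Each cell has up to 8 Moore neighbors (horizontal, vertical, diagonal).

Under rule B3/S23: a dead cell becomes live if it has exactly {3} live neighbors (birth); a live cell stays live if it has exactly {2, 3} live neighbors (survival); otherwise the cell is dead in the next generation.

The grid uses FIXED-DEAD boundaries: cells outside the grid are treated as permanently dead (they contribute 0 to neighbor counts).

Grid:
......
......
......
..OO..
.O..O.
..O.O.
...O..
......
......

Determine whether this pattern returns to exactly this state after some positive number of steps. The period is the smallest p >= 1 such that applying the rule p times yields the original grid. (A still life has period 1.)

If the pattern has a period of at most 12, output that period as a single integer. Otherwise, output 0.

Answer: 1

Derivation:
Simulating and comparing each generation to the original:
Gen 0 (original, given above): 7 live cells
Gen 1: 7 live cells, MATCHES original -> period = 1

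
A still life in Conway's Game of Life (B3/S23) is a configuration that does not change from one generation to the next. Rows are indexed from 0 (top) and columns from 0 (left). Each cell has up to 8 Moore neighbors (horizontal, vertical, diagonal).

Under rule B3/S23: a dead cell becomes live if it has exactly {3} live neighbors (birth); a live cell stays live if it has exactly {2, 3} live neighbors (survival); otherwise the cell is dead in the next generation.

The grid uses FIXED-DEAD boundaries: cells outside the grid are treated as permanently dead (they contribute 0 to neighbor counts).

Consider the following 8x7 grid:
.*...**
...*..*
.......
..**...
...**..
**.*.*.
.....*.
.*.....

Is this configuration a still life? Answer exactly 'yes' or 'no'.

Answer: no

Derivation:
Compute generation 1 and compare to generation 0 (given above):
Generation 1:
.....**
.....**
..**...
..***..
.*.....
..**.*.
***.*..
.......
Cell (0,1) differs: gen0=1 vs gen1=0 -> NOT a still life.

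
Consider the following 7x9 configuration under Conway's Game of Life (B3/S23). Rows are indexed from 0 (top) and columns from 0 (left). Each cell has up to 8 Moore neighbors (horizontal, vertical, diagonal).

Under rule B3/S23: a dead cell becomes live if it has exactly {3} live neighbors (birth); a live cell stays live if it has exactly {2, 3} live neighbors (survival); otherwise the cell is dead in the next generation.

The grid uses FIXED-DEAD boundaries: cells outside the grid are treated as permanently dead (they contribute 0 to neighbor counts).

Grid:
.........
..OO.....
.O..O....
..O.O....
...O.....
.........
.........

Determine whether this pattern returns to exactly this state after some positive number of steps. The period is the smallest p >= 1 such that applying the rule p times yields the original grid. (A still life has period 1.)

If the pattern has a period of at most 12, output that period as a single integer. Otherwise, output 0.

Answer: 1

Derivation:
Simulating and comparing each generation to the original:
Gen 0 (original, given above): 7 live cells
Gen 1: 7 live cells, MATCHES original -> period = 1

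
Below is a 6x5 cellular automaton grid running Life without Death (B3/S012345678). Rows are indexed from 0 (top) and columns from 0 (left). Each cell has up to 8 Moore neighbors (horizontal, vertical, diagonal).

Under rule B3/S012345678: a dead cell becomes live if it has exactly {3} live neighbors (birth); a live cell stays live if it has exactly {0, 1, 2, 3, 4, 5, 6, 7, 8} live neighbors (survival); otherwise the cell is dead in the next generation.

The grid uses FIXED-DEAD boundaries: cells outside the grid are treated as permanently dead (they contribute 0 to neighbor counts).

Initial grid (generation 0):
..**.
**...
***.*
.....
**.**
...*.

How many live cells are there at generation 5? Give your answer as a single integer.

Answer: 21

Derivation:
Simulating step by step:
Generation 0 (given above): 13 live cells
Generation 1: 18 live cells
.***.
**...
***.*
....*
*****
..***
Generation 2: 20 live cells
****.
**...
*****
....*
*****
..***
Generation 3: 21 live cells
****.
**..*
*****
....*
*****
..***
Generation 4: 21 live cells
****.
**..*
*****
....*
*****
..***
Generation 5: 21 live cells
****.
**..*
*****
....*
*****
..***
Population at generation 5: 21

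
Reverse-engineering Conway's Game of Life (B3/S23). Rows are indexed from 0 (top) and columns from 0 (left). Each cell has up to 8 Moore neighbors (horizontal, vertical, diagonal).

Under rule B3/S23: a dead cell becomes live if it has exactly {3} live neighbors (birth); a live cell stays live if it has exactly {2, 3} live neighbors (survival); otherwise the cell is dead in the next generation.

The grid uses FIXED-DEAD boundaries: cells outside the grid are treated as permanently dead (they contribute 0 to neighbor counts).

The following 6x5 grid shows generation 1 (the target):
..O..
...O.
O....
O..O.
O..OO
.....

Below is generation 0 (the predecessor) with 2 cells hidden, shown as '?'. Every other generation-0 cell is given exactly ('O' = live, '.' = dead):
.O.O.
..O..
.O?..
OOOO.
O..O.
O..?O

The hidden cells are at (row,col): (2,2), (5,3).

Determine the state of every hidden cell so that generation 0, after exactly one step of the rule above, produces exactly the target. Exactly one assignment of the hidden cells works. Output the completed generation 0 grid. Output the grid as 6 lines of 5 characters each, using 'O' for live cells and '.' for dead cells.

Hidden generation-0 cells (in order): (2,2), (5,3).
A hidden cell only influences target cells in its own 3x3 neighborhood. Try each of the 2^2 = 4 assignments, step the completed generation 0 forward once under B3/S23, and compare with the target:
  (2,2)=. (5,3)=. -> step gives (1,1)='O' but target has '.' -> reject
  (2,2)=. (5,3)=O -> step gives (1,1)='O' but target has '.' -> reject
  (2,2)=O (5,3)=. -> step reproduces the target at every cell -> ACCEPT
  (2,2)=O (5,3)=O -> step gives (4,3)='.' but target has 'O' -> reject
Unique solution: (2,2)=live, (5,3)=dead.
Check: live-neighbor counts of every cell in the completed generation 0:
11311
24431
35541
35532
35433
12121
Applying B3/S23 to generation 0 with these counts gives:
..O..
...O.
O....
O..O.
O..OO
.....
which matches the target exactly.

Answer: .O.O.
..O..
.OO..
OOOO.
O..O.
O...O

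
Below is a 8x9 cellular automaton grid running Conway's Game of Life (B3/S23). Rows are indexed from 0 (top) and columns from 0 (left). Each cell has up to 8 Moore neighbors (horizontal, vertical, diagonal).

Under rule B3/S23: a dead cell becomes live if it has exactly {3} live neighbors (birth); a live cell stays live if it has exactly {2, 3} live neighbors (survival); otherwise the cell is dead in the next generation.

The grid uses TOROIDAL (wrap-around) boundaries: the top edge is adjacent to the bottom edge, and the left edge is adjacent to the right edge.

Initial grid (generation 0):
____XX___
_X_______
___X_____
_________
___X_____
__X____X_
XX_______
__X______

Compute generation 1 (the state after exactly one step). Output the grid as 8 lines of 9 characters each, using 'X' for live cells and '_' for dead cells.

Simulating step by step:
Generation 0 (given above): 10 live cells
Generation 1: 6 live cells
(generation 1 grid is the final answer)

Answer: _________
____X____
_________
_________
_________
_XX______
_XX______
_X_______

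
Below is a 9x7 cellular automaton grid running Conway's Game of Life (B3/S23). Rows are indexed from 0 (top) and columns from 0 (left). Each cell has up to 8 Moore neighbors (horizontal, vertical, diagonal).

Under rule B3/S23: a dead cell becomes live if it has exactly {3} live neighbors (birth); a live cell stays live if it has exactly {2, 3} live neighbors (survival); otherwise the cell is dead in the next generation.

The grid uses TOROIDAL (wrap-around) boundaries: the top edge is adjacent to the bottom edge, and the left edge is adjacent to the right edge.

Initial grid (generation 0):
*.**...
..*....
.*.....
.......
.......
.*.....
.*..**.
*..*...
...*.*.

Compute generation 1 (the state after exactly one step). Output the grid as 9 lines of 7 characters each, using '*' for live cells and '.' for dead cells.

Simulating step by step:
Generation 0 (given above): 13 live cells
Generation 1: 17 live cells
(generation 1 grid is the final answer)

Answer: .****..
..**...
.......
.......
.......
.......
***.*..
..**.**
.*.*..*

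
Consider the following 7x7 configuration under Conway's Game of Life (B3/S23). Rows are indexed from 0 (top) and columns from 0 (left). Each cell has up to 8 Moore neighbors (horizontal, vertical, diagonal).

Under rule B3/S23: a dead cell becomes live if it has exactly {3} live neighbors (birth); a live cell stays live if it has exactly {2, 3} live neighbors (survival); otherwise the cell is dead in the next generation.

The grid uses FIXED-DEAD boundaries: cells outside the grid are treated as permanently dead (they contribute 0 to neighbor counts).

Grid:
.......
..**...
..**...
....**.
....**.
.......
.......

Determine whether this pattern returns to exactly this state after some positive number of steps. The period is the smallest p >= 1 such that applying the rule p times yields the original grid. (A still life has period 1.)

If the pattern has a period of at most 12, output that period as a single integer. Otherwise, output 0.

Simulating and comparing each generation to the original:
Gen 0 (original, given above): 8 live cells
Gen 1: 6 live cells, differs from original
Gen 2: 8 live cells, MATCHES original -> period = 2

Answer: 2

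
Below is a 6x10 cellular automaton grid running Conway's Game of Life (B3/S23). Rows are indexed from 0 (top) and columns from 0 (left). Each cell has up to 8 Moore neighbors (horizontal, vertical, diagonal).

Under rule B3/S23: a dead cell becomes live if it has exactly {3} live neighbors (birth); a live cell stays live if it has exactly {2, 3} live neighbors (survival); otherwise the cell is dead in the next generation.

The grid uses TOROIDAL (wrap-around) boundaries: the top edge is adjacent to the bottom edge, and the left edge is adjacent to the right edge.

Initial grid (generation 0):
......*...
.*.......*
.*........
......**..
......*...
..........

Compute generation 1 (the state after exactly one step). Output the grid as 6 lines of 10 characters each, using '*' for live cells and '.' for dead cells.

Simulating step by step:
Generation 0 (given above): 7 live cells
Generation 1: 6 live cells
(generation 1 grid is the final answer)

Answer: ..........
*.........
*.........
......**..
......**..
..........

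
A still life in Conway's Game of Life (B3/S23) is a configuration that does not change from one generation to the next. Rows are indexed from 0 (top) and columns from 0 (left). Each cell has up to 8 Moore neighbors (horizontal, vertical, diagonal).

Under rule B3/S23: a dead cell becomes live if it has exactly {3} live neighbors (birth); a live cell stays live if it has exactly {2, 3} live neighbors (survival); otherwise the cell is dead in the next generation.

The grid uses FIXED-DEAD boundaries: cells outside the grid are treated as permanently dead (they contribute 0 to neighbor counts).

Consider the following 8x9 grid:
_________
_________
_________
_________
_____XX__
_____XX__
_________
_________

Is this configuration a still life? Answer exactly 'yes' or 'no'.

Answer: yes

Derivation:
Compute generation 1 and compare to generation 0 (given above):
Generation 1:
_________
_________
_________
_________
_____XX__
_____XX__
_________
_________
The grids are IDENTICAL -> still life.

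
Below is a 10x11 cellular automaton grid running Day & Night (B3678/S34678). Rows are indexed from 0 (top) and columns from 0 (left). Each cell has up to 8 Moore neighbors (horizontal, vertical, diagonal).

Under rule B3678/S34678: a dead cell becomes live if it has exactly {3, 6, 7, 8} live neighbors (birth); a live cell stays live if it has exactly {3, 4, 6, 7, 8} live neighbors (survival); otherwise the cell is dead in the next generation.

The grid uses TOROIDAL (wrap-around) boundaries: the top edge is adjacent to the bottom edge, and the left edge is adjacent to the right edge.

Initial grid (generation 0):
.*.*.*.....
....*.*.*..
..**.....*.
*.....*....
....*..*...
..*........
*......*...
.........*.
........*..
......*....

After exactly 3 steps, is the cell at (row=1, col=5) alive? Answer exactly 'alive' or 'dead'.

Answer: alive

Derivation:
Simulating step by step:
Generation 0 (given above): 19 live cells
Generation 1: 10 live cells
....****...
....**.....
.....*.*...
...*.......
...........
...........
...........
........*..
...........
...........
Generation 2: 9 live cells
....***....
....*.**...
......*....
...........
...........
...........
...........
...........
...........
.....**....
Generation 3: 10 live cells
....**.....
.....***...
.....*.*...
...........
...........
...........
...........
...........
...........
....***....

Cell (1,5) at generation 3: 1 -> alive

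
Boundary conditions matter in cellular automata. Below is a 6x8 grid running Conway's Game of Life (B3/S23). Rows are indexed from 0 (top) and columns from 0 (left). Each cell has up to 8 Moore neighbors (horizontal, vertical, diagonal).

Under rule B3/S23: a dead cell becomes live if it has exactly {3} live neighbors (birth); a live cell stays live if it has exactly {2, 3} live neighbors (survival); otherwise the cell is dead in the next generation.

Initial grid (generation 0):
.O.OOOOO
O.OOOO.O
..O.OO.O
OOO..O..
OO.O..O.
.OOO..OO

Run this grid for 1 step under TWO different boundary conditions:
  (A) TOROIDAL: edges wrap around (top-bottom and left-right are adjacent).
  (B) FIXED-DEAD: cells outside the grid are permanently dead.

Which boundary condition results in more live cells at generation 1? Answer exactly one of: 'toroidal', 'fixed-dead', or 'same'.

Answer: fixed-dead

Derivation:
Under TOROIDAL boundary, generation 1:
........
........
.......O
.....O..
...OOOO.
........
Population = 6

Under FIXED-DEAD boundary, generation 1:
.O.....O
.......O
O.......
O....O..
...OOOOO
OO.O..OO
Population = 16

Comparison: toroidal=6, fixed-dead=16 -> fixed-dead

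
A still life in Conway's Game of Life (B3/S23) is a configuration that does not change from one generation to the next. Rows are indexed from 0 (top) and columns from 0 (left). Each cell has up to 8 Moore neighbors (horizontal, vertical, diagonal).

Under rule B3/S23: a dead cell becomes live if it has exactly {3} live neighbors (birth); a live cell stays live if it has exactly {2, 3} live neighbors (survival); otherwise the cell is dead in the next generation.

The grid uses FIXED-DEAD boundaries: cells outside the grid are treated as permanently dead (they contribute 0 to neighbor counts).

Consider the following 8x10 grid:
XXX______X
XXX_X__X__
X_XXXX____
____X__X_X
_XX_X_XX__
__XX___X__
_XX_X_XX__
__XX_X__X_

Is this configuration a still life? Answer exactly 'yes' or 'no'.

Answer: no

Derivation:
Compute generation 1 and compare to generation 0 (given above):
Generation 1:
X_XX______
____XX____
X_X__XX_X_
_______XX_
_XX_XXXX__
____X___X_
_X__XXXXX_
_XXXXXXX__
Cell (0,1) differs: gen0=1 vs gen1=0 -> NOT a still life.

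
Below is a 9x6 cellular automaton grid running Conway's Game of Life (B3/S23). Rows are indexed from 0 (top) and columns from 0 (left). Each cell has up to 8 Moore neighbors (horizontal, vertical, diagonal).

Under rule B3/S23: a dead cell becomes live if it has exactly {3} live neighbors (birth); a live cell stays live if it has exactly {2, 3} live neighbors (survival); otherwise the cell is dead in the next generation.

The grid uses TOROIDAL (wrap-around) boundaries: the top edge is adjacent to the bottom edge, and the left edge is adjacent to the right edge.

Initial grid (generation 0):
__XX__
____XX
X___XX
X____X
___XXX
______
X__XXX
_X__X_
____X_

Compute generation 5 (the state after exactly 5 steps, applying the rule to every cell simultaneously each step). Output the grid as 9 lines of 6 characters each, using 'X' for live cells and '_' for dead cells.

Simulating step by step:
Generation 0 (given above): 19 live cells
Generation 1: 15 live cells
___X_X
X_____
______
___X__
X___XX
X_____
X__XXX
X_____
__X_X_
Generation 2: 18 live cells
___XXX
______
______
____XX
X___XX
_X_X__
XX__X_
XX____
___XXX
Generation 3: 16 live cells
___X_X
____X_
______
X___X_
X__X__
_XXX__
_____X
_XXX__
__XX__
Generation 4: 20 live cells
__XX__
____X_
_____X
_____X
X__XXX
XXXXX_
X___X_
_X_XX_
_X____
Generation 5: 16 live cells
(generation 5 grid is the final answer)

Answer: __XX__
___XX_
____XX
______
______
__X___
X_____
XXXXXX
_X__X_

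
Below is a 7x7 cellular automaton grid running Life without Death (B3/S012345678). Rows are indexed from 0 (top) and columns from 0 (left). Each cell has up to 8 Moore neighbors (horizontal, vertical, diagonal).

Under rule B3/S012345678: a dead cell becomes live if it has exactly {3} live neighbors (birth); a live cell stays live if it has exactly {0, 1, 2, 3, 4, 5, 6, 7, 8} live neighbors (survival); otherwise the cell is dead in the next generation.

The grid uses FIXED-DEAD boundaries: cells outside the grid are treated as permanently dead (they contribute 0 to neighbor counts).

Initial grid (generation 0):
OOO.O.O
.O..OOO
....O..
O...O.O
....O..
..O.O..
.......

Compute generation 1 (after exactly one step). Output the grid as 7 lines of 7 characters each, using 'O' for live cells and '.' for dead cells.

Answer: OOOOO.O
OOO.OOO
...OO.O
O..OO.O
....O..
..OOO..
.......

Derivation:
Simulating step by step:
Generation 0 (given above): 16 live cells
Generation 1: 23 live cells
(generation 1 grid is the final answer)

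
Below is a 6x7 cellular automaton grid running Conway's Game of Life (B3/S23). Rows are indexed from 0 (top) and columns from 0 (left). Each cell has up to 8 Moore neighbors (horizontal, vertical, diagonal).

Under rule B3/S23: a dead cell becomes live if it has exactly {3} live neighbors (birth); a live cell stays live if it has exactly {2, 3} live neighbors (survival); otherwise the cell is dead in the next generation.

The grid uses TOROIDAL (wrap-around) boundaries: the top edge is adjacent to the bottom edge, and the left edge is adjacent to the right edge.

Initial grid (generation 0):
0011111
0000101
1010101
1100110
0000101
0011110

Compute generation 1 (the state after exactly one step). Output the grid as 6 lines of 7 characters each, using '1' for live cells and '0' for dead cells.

Simulating step by step:
Generation 0 (given above): 21 live cells
Generation 1: 12 live cells
(generation 1 grid is the final answer)

Answer: 0010001
0110000
0000100
0100100
1110001
0010000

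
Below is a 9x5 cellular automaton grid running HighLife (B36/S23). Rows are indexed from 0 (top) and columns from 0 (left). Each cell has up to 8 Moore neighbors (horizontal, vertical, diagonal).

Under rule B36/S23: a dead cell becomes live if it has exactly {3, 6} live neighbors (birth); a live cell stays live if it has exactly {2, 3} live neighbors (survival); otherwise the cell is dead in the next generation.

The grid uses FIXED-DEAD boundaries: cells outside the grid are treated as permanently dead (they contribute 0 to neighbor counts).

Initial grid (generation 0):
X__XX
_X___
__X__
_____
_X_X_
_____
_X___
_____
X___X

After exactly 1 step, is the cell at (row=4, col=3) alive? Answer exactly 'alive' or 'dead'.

Answer: dead

Derivation:
Simulating step by step:
Generation 0 (given above): 10 live cells
Generation 1: 5 live cells
_____
_XXX_
_____
__X__
_____
__X__
_____
_____
_____

Cell (4,3) at generation 1: 0 -> dead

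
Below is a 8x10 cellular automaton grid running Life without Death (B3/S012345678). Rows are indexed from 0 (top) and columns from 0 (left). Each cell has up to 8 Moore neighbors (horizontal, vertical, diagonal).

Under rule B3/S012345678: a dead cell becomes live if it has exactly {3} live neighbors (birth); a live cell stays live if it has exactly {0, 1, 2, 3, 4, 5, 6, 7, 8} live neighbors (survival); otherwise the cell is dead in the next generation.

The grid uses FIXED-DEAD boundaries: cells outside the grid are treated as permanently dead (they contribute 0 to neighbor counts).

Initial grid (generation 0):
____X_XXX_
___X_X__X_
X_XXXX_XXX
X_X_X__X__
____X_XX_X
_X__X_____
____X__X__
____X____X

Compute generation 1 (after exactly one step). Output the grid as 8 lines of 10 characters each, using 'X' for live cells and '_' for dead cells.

Answer: ____XXXXX_
__XX_X__X_
X_XXXX_XXX
X_X_X__X_X
_X__X_XXXX
_X_XX_XXX_
___XXX_X__
____X____X

Derivation:
Simulating step by step:
Generation 0 (given above): 29 live cells
Generation 1: 40 live cells
(generation 1 grid is the final answer)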